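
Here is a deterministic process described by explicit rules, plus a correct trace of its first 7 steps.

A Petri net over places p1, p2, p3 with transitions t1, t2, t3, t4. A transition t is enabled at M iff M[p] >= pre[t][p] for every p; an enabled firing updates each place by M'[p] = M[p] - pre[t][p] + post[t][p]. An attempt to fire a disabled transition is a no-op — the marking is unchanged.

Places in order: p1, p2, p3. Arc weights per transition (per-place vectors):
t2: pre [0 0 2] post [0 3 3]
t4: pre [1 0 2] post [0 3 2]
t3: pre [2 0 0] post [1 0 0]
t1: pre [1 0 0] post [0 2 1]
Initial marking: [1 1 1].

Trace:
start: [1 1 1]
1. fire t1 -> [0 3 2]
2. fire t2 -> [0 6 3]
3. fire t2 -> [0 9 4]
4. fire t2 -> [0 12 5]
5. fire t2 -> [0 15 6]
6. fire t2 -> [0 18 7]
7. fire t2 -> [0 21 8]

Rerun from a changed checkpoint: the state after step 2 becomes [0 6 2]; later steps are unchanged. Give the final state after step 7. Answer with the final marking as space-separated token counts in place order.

0 21 7

state after step 2 := [0 6 2]
3. fire t2 -> [0 9 3]
4. fire t2 -> [0 12 4]
5. fire t2 -> [0 15 5]
6. fire t2 -> [0 18 6]
7. fire t2 -> [0 21 7]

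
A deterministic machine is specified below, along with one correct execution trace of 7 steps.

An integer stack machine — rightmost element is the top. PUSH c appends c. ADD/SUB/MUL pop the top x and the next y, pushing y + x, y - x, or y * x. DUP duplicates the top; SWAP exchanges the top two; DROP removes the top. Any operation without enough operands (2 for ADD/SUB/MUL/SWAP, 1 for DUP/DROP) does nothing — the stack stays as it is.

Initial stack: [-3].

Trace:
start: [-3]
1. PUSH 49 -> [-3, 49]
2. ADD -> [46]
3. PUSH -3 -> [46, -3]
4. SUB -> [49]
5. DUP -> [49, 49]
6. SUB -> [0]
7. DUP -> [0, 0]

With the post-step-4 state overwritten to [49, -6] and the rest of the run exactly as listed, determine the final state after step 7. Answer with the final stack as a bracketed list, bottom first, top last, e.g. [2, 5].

state after step 4 := [49, -6]
5. DUP -> [49, -6, -6]
6. SUB -> [49, 0]
7. DUP -> [49, 0, 0]

[49, 0, 0]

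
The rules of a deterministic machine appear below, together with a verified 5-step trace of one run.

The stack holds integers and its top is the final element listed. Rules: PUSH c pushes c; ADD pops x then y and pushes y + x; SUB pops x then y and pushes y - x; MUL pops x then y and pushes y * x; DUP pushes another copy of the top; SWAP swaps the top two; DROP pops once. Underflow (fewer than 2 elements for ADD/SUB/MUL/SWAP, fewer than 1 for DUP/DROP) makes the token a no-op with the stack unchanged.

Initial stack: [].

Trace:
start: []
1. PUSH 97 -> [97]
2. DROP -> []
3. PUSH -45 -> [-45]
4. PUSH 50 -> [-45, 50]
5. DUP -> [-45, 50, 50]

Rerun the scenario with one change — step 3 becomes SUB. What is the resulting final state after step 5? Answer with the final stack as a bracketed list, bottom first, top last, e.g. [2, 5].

[50, 50]

(re-executing from step 3 with the substitution; state before step 3: [])
3. SUB -> []
4. PUSH 50 -> [50]
5. DUP -> [50, 50]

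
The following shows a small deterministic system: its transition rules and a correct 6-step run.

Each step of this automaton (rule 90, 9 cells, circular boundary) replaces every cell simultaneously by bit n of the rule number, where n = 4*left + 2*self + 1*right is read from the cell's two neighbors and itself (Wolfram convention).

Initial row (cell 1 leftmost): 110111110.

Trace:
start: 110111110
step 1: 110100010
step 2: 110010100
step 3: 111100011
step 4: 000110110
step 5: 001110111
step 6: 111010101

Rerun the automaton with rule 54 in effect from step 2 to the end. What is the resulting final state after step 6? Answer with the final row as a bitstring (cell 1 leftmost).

000010100

(re-executing steps 2..6 under rule 54; state before step 2: 110100010)
step 2: 001110111
step 3: 110001000
step 4: 001011101
step 5: 111100011
step 6: 000010100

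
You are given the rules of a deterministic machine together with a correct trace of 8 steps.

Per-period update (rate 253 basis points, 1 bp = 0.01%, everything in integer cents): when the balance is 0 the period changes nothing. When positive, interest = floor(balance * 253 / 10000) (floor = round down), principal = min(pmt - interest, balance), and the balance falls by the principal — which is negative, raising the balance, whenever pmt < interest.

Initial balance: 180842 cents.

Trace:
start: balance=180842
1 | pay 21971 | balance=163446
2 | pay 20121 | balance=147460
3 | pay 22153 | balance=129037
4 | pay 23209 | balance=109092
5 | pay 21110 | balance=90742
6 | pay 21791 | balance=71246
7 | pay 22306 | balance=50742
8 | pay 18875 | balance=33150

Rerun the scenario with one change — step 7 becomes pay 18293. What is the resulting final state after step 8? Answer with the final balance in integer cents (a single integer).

37265

(re-executing from step 7 with the substitution; state before step 7: balance=71246)
7 | pay 18293 | balance=54755
8 | pay 18875 | balance=37265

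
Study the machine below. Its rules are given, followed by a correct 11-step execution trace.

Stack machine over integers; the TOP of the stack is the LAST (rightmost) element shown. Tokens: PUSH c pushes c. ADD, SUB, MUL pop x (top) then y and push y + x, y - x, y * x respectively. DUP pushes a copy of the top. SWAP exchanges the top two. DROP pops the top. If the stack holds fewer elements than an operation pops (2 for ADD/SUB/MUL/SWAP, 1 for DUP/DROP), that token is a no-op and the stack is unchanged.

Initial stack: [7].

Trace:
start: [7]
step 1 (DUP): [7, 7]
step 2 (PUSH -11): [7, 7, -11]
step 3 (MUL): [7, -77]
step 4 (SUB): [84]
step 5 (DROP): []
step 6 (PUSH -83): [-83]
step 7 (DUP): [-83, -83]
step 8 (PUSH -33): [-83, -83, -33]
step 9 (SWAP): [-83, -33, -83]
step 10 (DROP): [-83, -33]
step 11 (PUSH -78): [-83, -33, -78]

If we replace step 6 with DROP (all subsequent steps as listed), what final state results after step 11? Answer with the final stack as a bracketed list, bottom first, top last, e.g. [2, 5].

(re-executing from step 6 with the substitution; state before step 6: [])
step 6 (DROP): []
step 7 (DUP): []
step 8 (PUSH -33): [-33]
step 9 (SWAP): [-33]
step 10 (DROP): []
step 11 (PUSH -78): [-78]

[-78]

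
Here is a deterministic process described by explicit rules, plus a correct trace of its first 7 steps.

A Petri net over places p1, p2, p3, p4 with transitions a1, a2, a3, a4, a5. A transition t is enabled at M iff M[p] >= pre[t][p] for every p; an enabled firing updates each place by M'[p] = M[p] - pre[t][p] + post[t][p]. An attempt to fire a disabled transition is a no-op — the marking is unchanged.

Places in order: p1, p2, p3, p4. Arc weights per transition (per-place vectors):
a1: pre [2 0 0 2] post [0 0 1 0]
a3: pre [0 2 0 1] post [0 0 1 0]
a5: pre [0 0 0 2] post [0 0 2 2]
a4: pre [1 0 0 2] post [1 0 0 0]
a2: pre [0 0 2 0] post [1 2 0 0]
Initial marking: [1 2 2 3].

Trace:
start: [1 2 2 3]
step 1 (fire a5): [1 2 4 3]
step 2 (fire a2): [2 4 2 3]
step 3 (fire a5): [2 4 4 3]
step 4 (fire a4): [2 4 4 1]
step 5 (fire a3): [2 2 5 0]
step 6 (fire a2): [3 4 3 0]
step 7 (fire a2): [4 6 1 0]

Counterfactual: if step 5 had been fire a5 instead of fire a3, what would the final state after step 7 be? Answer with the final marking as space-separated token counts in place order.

(re-executing from step 5 with the substitution; state before step 5: [2 4 4 1])
step 5 (fire a5): [2 4 4 1]
step 6 (fire a2): [3 6 2 1]
step 7 (fire a2): [4 8 0 1]

4 8 0 1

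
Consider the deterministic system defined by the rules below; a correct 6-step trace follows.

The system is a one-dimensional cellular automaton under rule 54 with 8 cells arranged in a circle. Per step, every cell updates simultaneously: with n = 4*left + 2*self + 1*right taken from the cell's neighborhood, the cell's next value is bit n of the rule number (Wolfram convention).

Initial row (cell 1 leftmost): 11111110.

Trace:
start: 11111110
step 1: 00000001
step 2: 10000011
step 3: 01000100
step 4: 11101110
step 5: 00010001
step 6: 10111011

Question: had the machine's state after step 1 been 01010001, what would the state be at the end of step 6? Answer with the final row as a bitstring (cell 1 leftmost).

10111011

state after step 1 := 01010001
step 2: 11111011
step 3: 00000100
step 4: 00001110
step 5: 00010001
step 6: 10111011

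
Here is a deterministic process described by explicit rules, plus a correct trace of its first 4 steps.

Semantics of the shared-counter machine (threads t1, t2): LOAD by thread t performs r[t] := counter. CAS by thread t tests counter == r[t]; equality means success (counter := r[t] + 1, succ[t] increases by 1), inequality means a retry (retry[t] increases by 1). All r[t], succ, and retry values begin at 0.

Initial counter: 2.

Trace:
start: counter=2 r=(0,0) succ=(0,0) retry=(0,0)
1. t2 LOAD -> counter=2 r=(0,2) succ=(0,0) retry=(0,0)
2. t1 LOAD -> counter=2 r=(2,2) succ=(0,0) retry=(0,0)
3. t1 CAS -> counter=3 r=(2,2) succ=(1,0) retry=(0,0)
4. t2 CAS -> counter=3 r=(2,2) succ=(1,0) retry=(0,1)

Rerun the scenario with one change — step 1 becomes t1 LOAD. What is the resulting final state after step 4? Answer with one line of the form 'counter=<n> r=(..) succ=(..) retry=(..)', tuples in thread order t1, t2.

(re-executing from step 1 with the substitution; state before step 1: counter=2 r=(0,0) succ=(0,0) retry=(0,0))
1. t1 LOAD -> counter=2 r=(2,0) succ=(0,0) retry=(0,0)
2. t1 LOAD -> counter=2 r=(2,0) succ=(0,0) retry=(0,0)
3. t1 CAS -> counter=3 r=(2,0) succ=(1,0) retry=(0,0)
4. t2 CAS -> counter=3 r=(2,0) succ=(1,0) retry=(0,1)

counter=3 r=(2,0) succ=(1,0) retry=(0,1)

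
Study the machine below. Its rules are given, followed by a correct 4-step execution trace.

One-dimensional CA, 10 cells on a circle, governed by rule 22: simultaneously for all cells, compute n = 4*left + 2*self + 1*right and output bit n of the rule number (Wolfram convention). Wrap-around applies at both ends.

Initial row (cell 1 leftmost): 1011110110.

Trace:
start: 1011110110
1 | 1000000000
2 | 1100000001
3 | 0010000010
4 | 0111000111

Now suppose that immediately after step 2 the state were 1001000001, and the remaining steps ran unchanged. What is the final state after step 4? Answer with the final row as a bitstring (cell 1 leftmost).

1000010111

state after step 2 := 1001000001
3 | 0111100010
4 | 1000010111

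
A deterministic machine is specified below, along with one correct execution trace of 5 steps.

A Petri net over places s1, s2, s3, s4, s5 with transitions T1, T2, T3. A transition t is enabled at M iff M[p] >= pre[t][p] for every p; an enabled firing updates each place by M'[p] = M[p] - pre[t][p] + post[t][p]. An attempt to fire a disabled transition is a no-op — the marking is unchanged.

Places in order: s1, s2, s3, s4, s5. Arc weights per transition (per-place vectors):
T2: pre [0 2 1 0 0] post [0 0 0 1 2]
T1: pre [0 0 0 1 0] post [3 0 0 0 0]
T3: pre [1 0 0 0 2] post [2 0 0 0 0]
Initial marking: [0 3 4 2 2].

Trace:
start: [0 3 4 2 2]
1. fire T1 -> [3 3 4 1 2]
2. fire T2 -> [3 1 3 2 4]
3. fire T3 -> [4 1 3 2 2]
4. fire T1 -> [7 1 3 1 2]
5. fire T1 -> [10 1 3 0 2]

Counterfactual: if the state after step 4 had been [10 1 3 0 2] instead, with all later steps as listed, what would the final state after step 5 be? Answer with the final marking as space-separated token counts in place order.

10 1 3 0 2

state after step 4 := [10 1 3 0 2]
5. fire T1 -> [10 1 3 0 2]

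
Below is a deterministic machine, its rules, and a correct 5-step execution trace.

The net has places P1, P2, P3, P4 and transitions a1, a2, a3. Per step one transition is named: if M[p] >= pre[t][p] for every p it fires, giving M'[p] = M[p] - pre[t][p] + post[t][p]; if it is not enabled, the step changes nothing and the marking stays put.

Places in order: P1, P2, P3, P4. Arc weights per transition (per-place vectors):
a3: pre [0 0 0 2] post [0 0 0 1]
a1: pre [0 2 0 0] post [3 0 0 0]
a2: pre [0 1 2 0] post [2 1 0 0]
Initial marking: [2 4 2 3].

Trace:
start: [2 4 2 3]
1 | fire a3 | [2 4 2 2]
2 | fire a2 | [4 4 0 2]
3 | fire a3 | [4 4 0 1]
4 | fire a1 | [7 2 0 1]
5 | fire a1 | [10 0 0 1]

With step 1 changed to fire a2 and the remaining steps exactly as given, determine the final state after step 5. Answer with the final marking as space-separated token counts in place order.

10 0 0 2

(re-executing from step 1 with the substitution; state before step 1: [2 4 2 3])
1 | fire a2 | [4 4 0 3]
2 | fire a2 | [4 4 0 3]
3 | fire a3 | [4 4 0 2]
4 | fire a1 | [7 2 0 2]
5 | fire a1 | [10 0 0 2]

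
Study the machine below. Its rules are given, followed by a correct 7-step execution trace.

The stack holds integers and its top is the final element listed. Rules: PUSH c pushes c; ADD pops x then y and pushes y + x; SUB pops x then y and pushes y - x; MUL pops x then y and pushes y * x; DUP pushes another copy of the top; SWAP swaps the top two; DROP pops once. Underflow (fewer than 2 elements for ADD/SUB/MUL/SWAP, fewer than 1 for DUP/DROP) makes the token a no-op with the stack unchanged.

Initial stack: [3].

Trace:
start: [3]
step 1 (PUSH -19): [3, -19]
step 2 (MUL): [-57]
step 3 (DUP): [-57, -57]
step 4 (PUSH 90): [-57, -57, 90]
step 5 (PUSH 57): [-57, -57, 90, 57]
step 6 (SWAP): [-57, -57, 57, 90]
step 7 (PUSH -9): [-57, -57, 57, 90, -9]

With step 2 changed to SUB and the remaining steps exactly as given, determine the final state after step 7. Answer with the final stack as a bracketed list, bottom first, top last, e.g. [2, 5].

(re-executing from step 2 with the substitution; state before step 2: [3, -19])
step 2 (SUB): [22]
step 3 (DUP): [22, 22]
step 4 (PUSH 90): [22, 22, 90]
step 5 (PUSH 57): [22, 22, 90, 57]
step 6 (SWAP): [22, 22, 57, 90]
step 7 (PUSH -9): [22, 22, 57, 90, -9]

[22, 22, 57, 90, -9]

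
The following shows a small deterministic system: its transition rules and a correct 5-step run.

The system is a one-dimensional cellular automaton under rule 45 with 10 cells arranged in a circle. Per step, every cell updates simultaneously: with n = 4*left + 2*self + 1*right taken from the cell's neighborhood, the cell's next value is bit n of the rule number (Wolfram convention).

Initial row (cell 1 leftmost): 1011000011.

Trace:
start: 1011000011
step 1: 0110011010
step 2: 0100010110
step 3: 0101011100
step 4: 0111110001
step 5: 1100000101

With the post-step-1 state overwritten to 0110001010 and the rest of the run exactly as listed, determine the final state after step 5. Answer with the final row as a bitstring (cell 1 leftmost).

1100101010

state after step 1 := 0110001010
step 2: 0100101110
step 3: 0100111000
step 4: 0100100011
step 5: 1100101010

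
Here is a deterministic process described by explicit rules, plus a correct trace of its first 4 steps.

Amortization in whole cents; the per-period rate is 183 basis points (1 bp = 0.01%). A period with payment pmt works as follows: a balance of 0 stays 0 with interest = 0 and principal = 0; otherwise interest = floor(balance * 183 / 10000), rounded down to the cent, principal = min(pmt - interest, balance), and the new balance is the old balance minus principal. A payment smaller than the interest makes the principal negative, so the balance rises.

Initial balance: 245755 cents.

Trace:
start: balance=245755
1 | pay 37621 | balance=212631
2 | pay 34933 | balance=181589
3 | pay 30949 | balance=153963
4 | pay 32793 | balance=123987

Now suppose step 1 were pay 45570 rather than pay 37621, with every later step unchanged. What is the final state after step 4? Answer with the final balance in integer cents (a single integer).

(re-executing from step 1 with the substitution; state before step 1: balance=245755)
1 | pay 45570 | balance=204682
2 | pay 34933 | balance=173494
3 | pay 30949 | balance=145719
4 | pay 32793 | balance=115592

115592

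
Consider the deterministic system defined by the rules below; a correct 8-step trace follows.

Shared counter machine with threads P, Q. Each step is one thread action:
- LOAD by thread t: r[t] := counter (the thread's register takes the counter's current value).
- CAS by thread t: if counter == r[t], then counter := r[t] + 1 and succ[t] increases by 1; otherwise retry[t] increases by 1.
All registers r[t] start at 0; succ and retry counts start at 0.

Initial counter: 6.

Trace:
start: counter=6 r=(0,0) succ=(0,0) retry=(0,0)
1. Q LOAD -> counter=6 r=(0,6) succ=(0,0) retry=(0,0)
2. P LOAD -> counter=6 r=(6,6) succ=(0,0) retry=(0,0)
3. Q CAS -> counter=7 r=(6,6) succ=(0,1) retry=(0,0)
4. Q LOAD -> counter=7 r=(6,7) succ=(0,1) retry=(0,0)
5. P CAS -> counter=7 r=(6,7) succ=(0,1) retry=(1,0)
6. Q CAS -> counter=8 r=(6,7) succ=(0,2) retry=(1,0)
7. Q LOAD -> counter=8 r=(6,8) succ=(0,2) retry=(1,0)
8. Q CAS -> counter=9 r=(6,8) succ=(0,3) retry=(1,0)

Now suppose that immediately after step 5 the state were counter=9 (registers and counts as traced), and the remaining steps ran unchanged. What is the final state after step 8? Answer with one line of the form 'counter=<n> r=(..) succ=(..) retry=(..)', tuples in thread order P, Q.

counter=10 r=(6,9) succ=(0,2) retry=(1,1)

state after step 5 := counter=9 r=(6,7) succ=(0,1) retry=(1,0)
6. Q CAS -> counter=9 r=(6,7) succ=(0,1) retry=(1,1)
7. Q LOAD -> counter=9 r=(6,9) succ=(0,1) retry=(1,1)
8. Q CAS -> counter=10 r=(6,9) succ=(0,2) retry=(1,1)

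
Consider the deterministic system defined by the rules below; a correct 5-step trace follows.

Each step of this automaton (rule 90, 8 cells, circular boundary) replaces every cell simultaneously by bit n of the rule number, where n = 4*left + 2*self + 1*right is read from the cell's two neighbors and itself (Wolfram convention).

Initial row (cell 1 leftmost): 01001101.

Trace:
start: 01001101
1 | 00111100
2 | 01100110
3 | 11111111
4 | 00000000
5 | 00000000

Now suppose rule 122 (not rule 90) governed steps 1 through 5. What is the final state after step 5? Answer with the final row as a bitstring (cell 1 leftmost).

(re-executing steps 1..5 under rule 122; state before step 1: 01001101)
1 | 10111110
2 | 01100011
3 | 11110111
4 | 00011100
5 | 00110110

00110110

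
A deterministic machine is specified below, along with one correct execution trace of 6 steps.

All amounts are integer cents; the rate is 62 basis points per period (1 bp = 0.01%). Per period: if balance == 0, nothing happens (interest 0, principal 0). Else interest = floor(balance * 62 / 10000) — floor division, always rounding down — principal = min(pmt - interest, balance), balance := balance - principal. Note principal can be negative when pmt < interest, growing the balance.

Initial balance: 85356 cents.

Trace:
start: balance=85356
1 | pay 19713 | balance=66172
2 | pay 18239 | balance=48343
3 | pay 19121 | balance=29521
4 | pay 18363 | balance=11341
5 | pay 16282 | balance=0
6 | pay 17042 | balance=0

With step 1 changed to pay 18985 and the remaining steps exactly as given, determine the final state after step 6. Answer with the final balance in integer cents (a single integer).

0

(re-executing from step 1 with the substitution; state before step 1: balance=85356)
1 | pay 18985 | balance=66900
2 | pay 18239 | balance=49075
3 | pay 19121 | balance=30258
4 | pay 18363 | balance=12082
5 | pay 16282 | balance=0
6 | pay 17042 | balance=0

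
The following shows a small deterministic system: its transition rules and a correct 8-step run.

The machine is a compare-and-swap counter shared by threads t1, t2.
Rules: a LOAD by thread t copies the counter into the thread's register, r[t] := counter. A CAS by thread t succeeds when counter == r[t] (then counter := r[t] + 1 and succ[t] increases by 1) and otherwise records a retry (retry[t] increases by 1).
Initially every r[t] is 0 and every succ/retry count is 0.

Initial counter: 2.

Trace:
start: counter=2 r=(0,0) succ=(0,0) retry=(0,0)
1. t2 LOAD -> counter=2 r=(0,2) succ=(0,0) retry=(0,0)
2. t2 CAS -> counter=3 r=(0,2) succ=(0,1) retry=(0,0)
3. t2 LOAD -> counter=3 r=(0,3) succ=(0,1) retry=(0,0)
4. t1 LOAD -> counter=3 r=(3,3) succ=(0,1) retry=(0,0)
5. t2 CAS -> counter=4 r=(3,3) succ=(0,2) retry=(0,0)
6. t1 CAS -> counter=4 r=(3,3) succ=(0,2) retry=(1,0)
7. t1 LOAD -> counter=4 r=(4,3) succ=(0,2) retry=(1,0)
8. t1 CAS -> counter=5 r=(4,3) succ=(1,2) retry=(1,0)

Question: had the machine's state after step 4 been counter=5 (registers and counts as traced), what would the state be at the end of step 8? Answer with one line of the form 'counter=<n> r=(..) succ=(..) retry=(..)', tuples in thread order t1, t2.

counter=6 r=(5,3) succ=(1,1) retry=(1,1)

state after step 4 := counter=5 r=(3,3) succ=(0,1) retry=(0,0)
5. t2 CAS -> counter=5 r=(3,3) succ=(0,1) retry=(0,1)
6. t1 CAS -> counter=5 r=(3,3) succ=(0,1) retry=(1,1)
7. t1 LOAD -> counter=5 r=(5,3) succ=(0,1) retry=(1,1)
8. t1 CAS -> counter=6 r=(5,3) succ=(1,1) retry=(1,1)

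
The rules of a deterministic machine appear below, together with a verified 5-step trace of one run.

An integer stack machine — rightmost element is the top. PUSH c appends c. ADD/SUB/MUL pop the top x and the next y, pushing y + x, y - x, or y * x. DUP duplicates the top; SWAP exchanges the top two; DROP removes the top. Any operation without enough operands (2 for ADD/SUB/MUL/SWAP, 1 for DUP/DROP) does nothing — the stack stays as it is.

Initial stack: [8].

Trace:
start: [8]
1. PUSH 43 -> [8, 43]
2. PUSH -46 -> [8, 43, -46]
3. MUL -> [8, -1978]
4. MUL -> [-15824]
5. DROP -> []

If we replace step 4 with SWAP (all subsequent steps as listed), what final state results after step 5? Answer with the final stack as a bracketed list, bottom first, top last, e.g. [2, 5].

[-1978]

(re-executing from step 4 with the substitution; state before step 4: [8, -1978])
4. SWAP -> [-1978, 8]
5. DROP -> [-1978]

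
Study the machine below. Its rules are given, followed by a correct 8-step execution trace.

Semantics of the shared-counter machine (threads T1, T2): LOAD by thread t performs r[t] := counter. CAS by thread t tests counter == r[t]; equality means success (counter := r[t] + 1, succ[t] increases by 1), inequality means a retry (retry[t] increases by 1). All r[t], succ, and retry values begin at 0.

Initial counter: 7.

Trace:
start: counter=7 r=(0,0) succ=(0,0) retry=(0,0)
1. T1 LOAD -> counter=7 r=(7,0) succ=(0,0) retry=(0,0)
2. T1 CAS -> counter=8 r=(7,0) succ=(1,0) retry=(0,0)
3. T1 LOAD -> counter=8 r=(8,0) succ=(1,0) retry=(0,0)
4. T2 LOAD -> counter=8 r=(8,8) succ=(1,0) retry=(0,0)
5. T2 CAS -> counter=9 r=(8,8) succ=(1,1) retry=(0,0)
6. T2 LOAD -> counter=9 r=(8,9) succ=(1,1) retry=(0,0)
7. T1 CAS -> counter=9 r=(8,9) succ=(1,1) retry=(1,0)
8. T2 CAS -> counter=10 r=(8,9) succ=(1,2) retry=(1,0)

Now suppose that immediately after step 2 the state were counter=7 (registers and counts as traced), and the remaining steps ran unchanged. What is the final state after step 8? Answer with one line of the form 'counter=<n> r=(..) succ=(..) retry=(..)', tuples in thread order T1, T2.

state after step 2 := counter=7 r=(7,0) succ=(1,0) retry=(0,0)
3. T1 LOAD -> counter=7 r=(7,0) succ=(1,0) retry=(0,0)
4. T2 LOAD -> counter=7 r=(7,7) succ=(1,0) retry=(0,0)
5. T2 CAS -> counter=8 r=(7,7) succ=(1,1) retry=(0,0)
6. T2 LOAD -> counter=8 r=(7,8) succ=(1,1) retry=(0,0)
7. T1 CAS -> counter=8 r=(7,8) succ=(1,1) retry=(1,0)
8. T2 CAS -> counter=9 r=(7,8) succ=(1,2) retry=(1,0)

counter=9 r=(7,8) succ=(1,2) retry=(1,0)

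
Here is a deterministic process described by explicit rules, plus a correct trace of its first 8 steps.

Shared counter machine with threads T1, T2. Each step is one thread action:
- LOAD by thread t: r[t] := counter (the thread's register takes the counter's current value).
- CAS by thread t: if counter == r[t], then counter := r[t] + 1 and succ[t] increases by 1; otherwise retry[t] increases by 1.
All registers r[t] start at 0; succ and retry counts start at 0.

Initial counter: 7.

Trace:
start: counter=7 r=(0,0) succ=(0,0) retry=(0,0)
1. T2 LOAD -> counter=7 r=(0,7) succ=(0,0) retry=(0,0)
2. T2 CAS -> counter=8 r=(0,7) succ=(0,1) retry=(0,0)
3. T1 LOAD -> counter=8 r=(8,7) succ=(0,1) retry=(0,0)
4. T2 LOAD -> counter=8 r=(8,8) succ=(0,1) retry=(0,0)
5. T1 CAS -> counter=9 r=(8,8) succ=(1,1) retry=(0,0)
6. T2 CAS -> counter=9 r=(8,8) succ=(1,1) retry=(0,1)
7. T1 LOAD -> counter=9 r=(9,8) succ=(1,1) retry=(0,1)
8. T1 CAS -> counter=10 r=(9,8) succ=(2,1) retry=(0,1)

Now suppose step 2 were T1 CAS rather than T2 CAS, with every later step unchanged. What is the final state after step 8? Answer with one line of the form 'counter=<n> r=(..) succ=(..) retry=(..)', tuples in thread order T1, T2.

counter=9 r=(8,7) succ=(2,0) retry=(1,1)

(re-executing from step 2 with the substitution; state before step 2: counter=7 r=(0,7) succ=(0,0) retry=(0,0))
2. T1 CAS -> counter=7 r=(0,7) succ=(0,0) retry=(1,0)
3. T1 LOAD -> counter=7 r=(7,7) succ=(0,0) retry=(1,0)
4. T2 LOAD -> counter=7 r=(7,7) succ=(0,0) retry=(1,0)
5. T1 CAS -> counter=8 r=(7,7) succ=(1,0) retry=(1,0)
6. T2 CAS -> counter=8 r=(7,7) succ=(1,0) retry=(1,1)
7. T1 LOAD -> counter=8 r=(8,7) succ=(1,0) retry=(1,1)
8. T1 CAS -> counter=9 r=(8,7) succ=(2,0) retry=(1,1)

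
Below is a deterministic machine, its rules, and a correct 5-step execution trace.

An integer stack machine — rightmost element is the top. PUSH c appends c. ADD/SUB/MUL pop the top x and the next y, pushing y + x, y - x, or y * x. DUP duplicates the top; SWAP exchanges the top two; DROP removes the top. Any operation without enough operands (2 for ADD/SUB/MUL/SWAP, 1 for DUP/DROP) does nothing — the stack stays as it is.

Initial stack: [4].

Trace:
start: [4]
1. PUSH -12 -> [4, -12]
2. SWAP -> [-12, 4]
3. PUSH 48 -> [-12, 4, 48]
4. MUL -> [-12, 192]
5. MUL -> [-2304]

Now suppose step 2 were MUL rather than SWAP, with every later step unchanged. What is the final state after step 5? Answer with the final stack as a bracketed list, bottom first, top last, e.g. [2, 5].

[-2304]

(re-executing from step 2 with the substitution; state before step 2: [4, -12])
2. MUL -> [-48]
3. PUSH 48 -> [-48, 48]
4. MUL -> [-2304]
5. MUL -> [-2304]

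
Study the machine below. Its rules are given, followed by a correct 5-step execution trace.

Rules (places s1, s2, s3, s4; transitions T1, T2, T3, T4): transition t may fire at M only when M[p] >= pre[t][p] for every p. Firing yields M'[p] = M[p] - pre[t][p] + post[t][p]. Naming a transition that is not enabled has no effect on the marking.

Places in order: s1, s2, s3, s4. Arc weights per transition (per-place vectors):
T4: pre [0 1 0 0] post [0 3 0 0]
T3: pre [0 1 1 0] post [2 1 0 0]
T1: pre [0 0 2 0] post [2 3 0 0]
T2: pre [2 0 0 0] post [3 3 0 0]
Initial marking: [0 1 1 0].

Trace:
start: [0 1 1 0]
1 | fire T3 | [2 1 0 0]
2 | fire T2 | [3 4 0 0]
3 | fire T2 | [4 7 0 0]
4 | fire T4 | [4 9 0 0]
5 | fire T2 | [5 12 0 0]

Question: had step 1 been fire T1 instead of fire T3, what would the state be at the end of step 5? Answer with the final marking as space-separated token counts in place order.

(re-executing from step 1 with the substitution; state before step 1: [0 1 1 0])
1 | fire T1 | [0 1 1 0]
2 | fire T2 | [0 1 1 0]
3 | fire T2 | [0 1 1 0]
4 | fire T4 | [0 3 1 0]
5 | fire T2 | [0 3 1 0]

0 3 1 0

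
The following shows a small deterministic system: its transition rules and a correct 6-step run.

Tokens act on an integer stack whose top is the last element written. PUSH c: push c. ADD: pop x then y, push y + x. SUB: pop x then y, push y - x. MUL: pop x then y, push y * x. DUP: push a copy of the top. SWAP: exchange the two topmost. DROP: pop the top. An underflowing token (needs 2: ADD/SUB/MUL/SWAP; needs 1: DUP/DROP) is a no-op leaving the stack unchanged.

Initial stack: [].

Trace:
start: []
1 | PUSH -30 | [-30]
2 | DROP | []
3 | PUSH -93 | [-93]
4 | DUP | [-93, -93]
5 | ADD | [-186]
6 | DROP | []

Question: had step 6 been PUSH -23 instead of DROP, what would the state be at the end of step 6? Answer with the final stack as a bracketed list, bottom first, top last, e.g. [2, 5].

[-186, -23]

(re-executing from step 6 with the substitution; state before step 6: [-186])
6 | PUSH -23 | [-186, -23]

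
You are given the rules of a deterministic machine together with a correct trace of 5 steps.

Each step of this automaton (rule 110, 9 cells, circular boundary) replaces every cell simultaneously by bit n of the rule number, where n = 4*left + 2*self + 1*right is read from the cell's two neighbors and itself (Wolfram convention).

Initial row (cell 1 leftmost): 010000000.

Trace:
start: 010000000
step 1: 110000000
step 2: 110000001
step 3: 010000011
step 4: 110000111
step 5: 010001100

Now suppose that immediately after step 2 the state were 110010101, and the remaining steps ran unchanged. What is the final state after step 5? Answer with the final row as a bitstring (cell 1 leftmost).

000100011

state after step 2 := 110010101
step 3: 010111111
step 4: 111100001
step 5: 000100011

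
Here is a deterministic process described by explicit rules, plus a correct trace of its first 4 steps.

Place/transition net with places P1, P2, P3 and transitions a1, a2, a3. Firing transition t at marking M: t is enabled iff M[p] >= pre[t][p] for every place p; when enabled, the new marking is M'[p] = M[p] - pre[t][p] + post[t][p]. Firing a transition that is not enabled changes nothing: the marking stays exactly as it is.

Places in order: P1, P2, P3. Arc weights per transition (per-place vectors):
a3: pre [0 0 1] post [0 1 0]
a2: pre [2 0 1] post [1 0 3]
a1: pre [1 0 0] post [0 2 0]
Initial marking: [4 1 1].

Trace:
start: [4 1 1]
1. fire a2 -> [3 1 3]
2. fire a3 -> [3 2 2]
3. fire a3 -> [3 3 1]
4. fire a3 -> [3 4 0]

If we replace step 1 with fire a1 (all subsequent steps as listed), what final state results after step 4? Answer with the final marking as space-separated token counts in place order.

3 4 0

(re-executing from step 1 with the substitution; state before step 1: [4 1 1])
1. fire a1 -> [3 3 1]
2. fire a3 -> [3 4 0]
3. fire a3 -> [3 4 0]
4. fire a3 -> [3 4 0]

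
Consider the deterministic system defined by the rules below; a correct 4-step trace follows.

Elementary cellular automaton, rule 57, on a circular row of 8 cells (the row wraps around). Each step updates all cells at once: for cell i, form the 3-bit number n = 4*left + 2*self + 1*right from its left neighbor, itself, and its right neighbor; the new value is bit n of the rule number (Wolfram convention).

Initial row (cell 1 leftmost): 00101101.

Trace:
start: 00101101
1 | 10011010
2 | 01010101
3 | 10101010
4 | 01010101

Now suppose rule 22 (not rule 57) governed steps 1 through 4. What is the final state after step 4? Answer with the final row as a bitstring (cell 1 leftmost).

(re-executing steps 1..4 under rule 22; state before step 1: 00101101)
1 | 11100001
2 | 00010010
3 | 00111111
4 | 11000000

11000000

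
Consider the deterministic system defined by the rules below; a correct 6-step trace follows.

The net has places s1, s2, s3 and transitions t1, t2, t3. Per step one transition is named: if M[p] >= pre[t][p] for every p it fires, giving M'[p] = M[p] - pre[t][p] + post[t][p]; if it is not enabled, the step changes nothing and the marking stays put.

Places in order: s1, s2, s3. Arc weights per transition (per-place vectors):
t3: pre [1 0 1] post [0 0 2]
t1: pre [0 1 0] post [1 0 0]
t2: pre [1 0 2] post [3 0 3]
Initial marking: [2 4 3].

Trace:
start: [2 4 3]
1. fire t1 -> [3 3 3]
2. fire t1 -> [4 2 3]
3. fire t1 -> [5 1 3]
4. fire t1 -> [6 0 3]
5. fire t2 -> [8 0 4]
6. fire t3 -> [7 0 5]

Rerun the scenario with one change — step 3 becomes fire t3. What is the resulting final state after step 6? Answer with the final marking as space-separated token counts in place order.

5 1 6

(re-executing from step 3 with the substitution; state before step 3: [4 2 3])
3. fire t3 -> [3 2 4]
4. fire t1 -> [4 1 4]
5. fire t2 -> [6 1 5]
6. fire t3 -> [5 1 6]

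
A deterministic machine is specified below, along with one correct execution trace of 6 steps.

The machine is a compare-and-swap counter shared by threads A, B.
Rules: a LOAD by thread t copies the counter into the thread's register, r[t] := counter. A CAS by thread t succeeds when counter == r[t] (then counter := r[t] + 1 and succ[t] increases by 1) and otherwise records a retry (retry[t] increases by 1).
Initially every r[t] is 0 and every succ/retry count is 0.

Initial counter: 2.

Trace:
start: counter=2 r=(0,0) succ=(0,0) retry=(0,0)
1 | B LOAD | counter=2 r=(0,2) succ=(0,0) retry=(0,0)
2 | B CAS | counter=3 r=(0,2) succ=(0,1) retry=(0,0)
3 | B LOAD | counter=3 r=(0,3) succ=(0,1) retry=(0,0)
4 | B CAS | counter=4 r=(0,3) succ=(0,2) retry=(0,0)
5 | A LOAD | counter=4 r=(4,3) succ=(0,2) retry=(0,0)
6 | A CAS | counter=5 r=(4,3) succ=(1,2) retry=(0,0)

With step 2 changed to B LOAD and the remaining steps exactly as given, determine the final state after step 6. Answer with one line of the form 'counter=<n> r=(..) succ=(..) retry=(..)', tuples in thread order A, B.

counter=4 r=(3,2) succ=(1,1) retry=(0,0)

(re-executing from step 2 with the substitution; state before step 2: counter=2 r=(0,2) succ=(0,0) retry=(0,0))
2 | B LOAD | counter=2 r=(0,2) succ=(0,0) retry=(0,0)
3 | B LOAD | counter=2 r=(0,2) succ=(0,0) retry=(0,0)
4 | B CAS | counter=3 r=(0,2) succ=(0,1) retry=(0,0)
5 | A LOAD | counter=3 r=(3,2) succ=(0,1) retry=(0,0)
6 | A CAS | counter=4 r=(3,2) succ=(1,1) retry=(0,0)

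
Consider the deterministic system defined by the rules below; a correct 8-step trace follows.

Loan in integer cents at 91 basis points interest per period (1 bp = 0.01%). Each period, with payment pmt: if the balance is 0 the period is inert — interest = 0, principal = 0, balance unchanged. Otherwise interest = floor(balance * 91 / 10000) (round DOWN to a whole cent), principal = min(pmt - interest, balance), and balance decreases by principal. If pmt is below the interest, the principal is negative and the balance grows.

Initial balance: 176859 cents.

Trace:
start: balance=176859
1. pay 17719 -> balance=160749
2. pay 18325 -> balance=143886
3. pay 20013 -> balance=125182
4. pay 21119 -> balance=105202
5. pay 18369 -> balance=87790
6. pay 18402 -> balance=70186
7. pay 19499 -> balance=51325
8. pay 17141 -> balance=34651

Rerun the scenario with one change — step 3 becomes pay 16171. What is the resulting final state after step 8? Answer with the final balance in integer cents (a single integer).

(re-executing from step 3 with the substitution; state before step 3: balance=143886)
3. pay 16171 -> balance=129024
4. pay 21119 -> balance=109079
5. pay 18369 -> balance=91702
6. pay 18402 -> balance=74134
7. pay 19499 -> balance=55309
8. pay 17141 -> balance=38671

38671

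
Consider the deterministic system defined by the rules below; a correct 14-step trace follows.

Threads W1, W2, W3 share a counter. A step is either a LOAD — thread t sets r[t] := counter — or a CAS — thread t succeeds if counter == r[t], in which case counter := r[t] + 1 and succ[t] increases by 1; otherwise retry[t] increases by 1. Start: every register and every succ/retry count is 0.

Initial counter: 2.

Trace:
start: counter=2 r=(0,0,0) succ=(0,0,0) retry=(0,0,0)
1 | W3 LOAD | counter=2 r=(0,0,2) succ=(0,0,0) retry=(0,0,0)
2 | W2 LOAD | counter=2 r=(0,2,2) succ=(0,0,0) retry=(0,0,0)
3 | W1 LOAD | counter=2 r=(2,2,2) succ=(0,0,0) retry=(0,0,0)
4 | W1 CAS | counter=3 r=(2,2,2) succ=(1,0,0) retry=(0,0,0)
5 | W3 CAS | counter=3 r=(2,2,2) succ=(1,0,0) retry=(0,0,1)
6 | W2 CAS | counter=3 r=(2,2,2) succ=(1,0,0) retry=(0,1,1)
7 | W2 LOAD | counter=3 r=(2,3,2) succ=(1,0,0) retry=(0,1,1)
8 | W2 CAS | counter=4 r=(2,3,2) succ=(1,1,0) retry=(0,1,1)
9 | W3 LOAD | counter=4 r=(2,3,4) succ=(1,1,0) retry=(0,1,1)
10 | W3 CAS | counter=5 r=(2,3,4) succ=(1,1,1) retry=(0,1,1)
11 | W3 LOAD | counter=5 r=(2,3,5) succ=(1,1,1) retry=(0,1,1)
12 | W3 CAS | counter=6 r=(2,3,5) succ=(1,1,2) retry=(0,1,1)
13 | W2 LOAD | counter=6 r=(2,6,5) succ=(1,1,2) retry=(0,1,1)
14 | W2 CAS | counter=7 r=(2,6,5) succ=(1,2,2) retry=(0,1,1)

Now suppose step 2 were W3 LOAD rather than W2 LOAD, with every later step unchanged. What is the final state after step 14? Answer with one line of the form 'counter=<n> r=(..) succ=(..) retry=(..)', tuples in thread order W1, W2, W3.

(re-executing from step 2 with the substitution; state before step 2: counter=2 r=(0,0,2) succ=(0,0,0) retry=(0,0,0))
2 | W3 LOAD | counter=2 r=(0,0,2) succ=(0,0,0) retry=(0,0,0)
3 | W1 LOAD | counter=2 r=(2,0,2) succ=(0,0,0) retry=(0,0,0)
4 | W1 CAS | counter=3 r=(2,0,2) succ=(1,0,0) retry=(0,0,0)
5 | W3 CAS | counter=3 r=(2,0,2) succ=(1,0,0) retry=(0,0,1)
6 | W2 CAS | counter=3 r=(2,0,2) succ=(1,0,0) retry=(0,1,1)
7 | W2 LOAD | counter=3 r=(2,3,2) succ=(1,0,0) retry=(0,1,1)
8 | W2 CAS | counter=4 r=(2,3,2) succ=(1,1,0) retry=(0,1,1)
9 | W3 LOAD | counter=4 r=(2,3,4) succ=(1,1,0) retry=(0,1,1)
10 | W3 CAS | counter=5 r=(2,3,4) succ=(1,1,1) retry=(0,1,1)
11 | W3 LOAD | counter=5 r=(2,3,5) succ=(1,1,1) retry=(0,1,1)
12 | W3 CAS | counter=6 r=(2,3,5) succ=(1,1,2) retry=(0,1,1)
13 | W2 LOAD | counter=6 r=(2,6,5) succ=(1,1,2) retry=(0,1,1)
14 | W2 CAS | counter=7 r=(2,6,5) succ=(1,2,2) retry=(0,1,1)

counter=7 r=(2,6,5) succ=(1,2,2) retry=(0,1,1)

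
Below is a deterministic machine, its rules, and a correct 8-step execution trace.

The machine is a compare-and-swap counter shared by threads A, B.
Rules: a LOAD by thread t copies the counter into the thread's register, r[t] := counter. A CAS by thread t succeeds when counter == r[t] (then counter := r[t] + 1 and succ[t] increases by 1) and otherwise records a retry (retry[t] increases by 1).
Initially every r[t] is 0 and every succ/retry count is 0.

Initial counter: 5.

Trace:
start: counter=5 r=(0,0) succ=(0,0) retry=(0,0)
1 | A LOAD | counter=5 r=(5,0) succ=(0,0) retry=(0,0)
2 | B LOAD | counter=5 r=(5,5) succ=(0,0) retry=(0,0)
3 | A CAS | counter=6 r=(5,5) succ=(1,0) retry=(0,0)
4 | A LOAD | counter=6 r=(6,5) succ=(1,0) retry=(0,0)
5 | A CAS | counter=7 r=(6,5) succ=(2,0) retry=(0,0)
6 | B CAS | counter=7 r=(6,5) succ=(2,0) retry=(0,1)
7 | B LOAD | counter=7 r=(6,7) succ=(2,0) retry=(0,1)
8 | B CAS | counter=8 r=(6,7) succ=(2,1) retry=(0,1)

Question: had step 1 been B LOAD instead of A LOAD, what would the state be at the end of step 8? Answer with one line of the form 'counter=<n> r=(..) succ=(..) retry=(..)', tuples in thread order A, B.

(re-executing from step 1 with the substitution; state before step 1: counter=5 r=(0,0) succ=(0,0) retry=(0,0))
1 | B LOAD | counter=5 r=(0,5) succ=(0,0) retry=(0,0)
2 | B LOAD | counter=5 r=(0,5) succ=(0,0) retry=(0,0)
3 | A CAS | counter=5 r=(0,5) succ=(0,0) retry=(1,0)
4 | A LOAD | counter=5 r=(5,5) succ=(0,0) retry=(1,0)
5 | A CAS | counter=6 r=(5,5) succ=(1,0) retry=(1,0)
6 | B CAS | counter=6 r=(5,5) succ=(1,0) retry=(1,1)
7 | B LOAD | counter=6 r=(5,6) succ=(1,0) retry=(1,1)
8 | B CAS | counter=7 r=(5,6) succ=(1,1) retry=(1,1)

counter=7 r=(5,6) succ=(1,1) retry=(1,1)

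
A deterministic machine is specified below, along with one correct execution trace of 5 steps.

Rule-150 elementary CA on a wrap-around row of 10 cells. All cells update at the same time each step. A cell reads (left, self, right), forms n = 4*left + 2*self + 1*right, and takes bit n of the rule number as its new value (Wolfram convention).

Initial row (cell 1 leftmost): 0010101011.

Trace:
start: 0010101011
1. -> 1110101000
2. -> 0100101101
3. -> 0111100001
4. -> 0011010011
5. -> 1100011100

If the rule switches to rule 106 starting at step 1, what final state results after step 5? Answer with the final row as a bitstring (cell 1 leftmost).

(re-executing steps 1..5 under rule 106; state before step 1: 0010101011)
1. -> 0101010111
2. -> 1010101101
3. -> 1101011111
4. -> 0110110000
5. -> 1111110000

1111110000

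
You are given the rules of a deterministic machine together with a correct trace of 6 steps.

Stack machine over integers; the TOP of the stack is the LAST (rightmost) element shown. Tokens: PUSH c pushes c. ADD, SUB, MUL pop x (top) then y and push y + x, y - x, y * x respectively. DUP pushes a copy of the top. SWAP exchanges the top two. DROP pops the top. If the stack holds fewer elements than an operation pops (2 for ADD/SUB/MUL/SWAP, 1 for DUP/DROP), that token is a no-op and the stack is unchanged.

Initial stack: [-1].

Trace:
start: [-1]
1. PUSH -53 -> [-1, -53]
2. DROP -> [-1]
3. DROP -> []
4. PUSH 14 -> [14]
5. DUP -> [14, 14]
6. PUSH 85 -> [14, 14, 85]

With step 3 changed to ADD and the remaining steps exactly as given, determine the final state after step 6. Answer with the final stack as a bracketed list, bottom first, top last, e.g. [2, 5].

(re-executing from step 3 with the substitution; state before step 3: [-1])
3. ADD -> [-1]
4. PUSH 14 -> [-1, 14]
5. DUP -> [-1, 14, 14]
6. PUSH 85 -> [-1, 14, 14, 85]

[-1, 14, 14, 85]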